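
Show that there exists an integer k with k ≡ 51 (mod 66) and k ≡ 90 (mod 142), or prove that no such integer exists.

Both moduli are multiples of 2 = gcd(66, 142), so any solution would satisfy k ≡ 51 and k ≡ 90 modulo 2 simultaneously.
These are incompatible: 51 − 90 = -39 is not divisible by 2.
So no integer satisfies both congruences.

No, no such integer exists.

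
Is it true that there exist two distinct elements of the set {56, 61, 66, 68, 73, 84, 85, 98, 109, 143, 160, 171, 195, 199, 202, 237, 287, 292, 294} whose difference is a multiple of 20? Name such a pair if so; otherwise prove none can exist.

No such pair exists.

Reduce each element modulo 20: 56↦16, 61↦1, 66↦6, 68↦8, 73↦13, 84↦4, 85↦5, 98↦18, 109↦9, 143↦3, 160↦0, 171↦11, 195↦15, 199↦19, 202↦2, 237↦17, 287↦7, 292↦12, 294↦14.
All 19 residues are distinct, so no two elements differ by a multiple of 20.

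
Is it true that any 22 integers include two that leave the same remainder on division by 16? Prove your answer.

Yes.

Each integer lies in one of the 16 residue classes modulo 16.
Placing 22 integers into 16 classes, some class receives at least two — say a and b.
So a and b have equal remainders mod 16, which is exactly what was to be shown.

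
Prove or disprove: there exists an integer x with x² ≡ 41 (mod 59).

x = 49 works: 49² = 2401, and 2401 − 41 = 2360 = 40·59.

x = 49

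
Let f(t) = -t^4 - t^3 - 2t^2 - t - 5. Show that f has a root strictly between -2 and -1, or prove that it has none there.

No.

f(-2) = -19 and f(-1) = -6, both negative, so a sign-change argument is unavailable; we show f keeps this sign on the whole interval.
Substitute t = -1 − u, where 0 < u < 1 on the interval. Expanding, f(-1 − u) = -u^4 - 3u^3 - 5u^2 - 4u - 6.
All 5 nonzero coefficients of this polynomial in u are negative; hence for u > 0 the value is a sum of negative terms (the constant -6 among them).
Therefore f(t) < 0 throughout (-2, -1), and f has no zero there.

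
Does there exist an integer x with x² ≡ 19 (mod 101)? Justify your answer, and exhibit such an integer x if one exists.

Take x = 25. Then 25² = 625 = 6·101 + 19, so 25² ≡ 19 (mod 101).

x = 25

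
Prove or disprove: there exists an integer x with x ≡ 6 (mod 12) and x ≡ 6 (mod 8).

Here gcd(12, 8) = 4, and both 6 and 6 leave remainder 2 mod 4, so the system is consistent.
The smallest candidate x = 6 works directly: 6 ≡ 6 (mod 8).
Verify: 6 = 0·12 + 6 and 6 = 0·8 + 6. ✓

x = 6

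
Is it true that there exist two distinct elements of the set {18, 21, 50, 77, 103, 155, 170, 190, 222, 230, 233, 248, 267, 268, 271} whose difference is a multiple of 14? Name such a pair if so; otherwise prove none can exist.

Reduce each element mod 14: 18↦4, 21↦7, 50↦8, 77↦7, 103↦5, 155↦1, 170↦2, 190↦8, 222↦12, 230↦6, 233↦9, 248↦10, 267↦1, 268↦2, 271↦5. The residue 7 repeats (at 21 and 77), and 77 − 21 = 56 = 4·14.

21 and 77 are such a pair.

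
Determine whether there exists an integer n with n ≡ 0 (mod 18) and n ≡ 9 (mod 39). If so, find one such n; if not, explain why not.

Here gcd(18, 39) = 3, and both 0 and 9 leave remainder 0 mod 3, so the system is consistent.
The integers ≡ 0 (mod 18) are 0, 18, 36, 54, 72, 90, 108, 126, …; their remainders mod 39 are 0, 18, 36, 15, 33, 12, 30, 9, so n = 126 is the first that is ≡ 9 (mod 39).
Check: 126 mod 18 = 0, 126 mod 39 = 9. ✓

n = 126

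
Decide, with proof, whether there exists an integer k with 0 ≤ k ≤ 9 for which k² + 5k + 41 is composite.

At k = 7: 7² + 5·7 + 41 = 125 = 5·25, which is composite.

k = 7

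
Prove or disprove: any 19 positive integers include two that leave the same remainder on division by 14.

There are exactly 14 possible remainders on division by 14.
Placing 19 integers into 14 classes, some class receives at least two — say a and b.
That is, a and b leave the same remainder on division by 14, as claimed.

True.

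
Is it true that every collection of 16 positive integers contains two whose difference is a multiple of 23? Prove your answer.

Try 16 consecutive integers, 61, 62, …, 76. Their remainders mod 23 are 15, 16, 17, 18, 19, 20, 21, 22, 0, 1, 2, 3, 4, 5, 6, 7 — pairwise different, as any 16 ≤ 23 consecutive integers have distinct residues.
No two share a residue, so no pair has difference divisible by 23; the claim fails for this set.

No; for instance {61, 62, 63, 64, 65, 66, 67, 68, 69, 70, 71, 72, 73, 74, 75, 76} is a counterexample.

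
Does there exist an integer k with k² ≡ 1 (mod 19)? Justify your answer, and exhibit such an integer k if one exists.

Take k = 18. Then 18² = 324 = 17·19 + 1, so 18² ≡ 1 (mod 19).

k = 18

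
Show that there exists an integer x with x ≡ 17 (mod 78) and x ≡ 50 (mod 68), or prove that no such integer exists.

Reduce both congruences modulo 2, which divides 78 and 68: they say x ≡ 17 (mod 2) and x ≡ 50 (mod 2).
However 17 ≡ 1 and 50 ≡ 0 (mod 2), and 1 ≠ 0.
So no integer satisfies both congruences.

No such integer exists.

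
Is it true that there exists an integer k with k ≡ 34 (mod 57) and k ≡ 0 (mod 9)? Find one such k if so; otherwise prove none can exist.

Both moduli are multiples of 3 = gcd(57, 9), so any solution would satisfy k ≡ 34 and k ≡ 0 modulo 3 simultaneously.
These are incompatible: 34 − 0 = 34 is not divisible by 3.
So no integer satisfies both congruences.

There is no such integer.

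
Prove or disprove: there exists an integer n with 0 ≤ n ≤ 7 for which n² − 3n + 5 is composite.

n = 7

At n = 7: 7² − 3·7 + 5 = 33 = 3·11, which is composite.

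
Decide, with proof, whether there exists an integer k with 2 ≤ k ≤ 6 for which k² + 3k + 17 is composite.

k = 4

At k = 4: 4² + 3·4 + 17 = 45 = 3·15, which is composite.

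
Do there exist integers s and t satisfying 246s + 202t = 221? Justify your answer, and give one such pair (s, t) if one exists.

Any value of 246s + 202t is a multiple of gcd(246, 202) = 2.
But 221 = 2·110 + 1, so 2 ∤ 221.
Therefore 246s + 202t = 221 has no solution in integers.

No such integers exist.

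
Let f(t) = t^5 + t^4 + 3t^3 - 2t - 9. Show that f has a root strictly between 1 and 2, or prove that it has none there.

Yes, f has a root in the interval.

f(1) = -6 and f(2) = 59, which have opposite signs.
As a polynomial, f is continuous on every closed interval.
By the Intermediate Value Theorem f must vanish at some point of (1, 2).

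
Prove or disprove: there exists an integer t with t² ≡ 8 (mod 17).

t = 12 works: 12² = 144, and 144 − 8 = 136 = 8·17.

t = 12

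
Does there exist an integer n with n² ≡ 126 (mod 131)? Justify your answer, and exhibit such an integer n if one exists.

131 is prime, so by Euler's criterion 126 is a square mod 131 iff 126^((131−1)/2) = 126^65 ≡ 1 (mod 131).
Squaring successively (mod 131): 126^2 = 15876 ≡ 25; 126^4 ≡ 25² = 625 ≡ 101; 126^8 ≡ 101² = 10201 ≡ 114; 126^16 ≡ 114² = 12996 ≡ 27; 126^32 ≡ 27² = 729 ≡ 74; 126^64 ≡ 74² = 5476 ≡ 105.
Since 65 = 64 + 1, 126^65 ≡ 105 · 126; multiplying out mod 131: 105·126 = 13230 ≡ 130. Thus 126^65 ≡ 130 ≡ −1 (mod 131).
The value −1 means 126 is a non-residue modulo 131, so n² ≡ 126 (mod 131) is impossible.

There is no such integer.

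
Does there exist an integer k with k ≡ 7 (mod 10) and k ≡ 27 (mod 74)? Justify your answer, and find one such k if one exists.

k = 27

gcd(10, 74) = 2. A simultaneous solution exists iff 7 ≡ 27 (mod 2); here 7 mod 2 = 1 = 27 mod 2, so it does.
The integers ≡ 7 (mod 10) are 7, 17, 27, …; their remainders mod 74 are 7, 17, 27, so k = 27 is the first that is ≡ 27 (mod 74).
Verify: 27 = 2·10 + 7 and 27 = 0·74 + 27. ✓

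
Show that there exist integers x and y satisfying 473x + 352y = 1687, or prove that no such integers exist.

Any value of 473x + 352y is a multiple of gcd(473, 352) = 11.
But 1687 is not a multiple of 11 (it leaves remainder 4).
Hence no integers x, y satisfy the equation.

There are no such integers.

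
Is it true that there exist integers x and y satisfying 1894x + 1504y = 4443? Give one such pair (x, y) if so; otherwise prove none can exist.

There are no such integers.

Both 1894 and 1504 are divisible by gcd(1894, 1504) = 2, hence so is any combination 1894x + 1504y.
However 4443 leaves remainder 1 on division by 2.
So the equation is unsolvable over ℤ.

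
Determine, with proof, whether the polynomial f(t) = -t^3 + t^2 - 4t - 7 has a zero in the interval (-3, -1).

f(-3) = 41 and f(-1) = -1, which have opposite signs.
Since f is a polynomial it is continuous on [-3, -1].
By the Intermediate Value Theorem, f takes the value 0 somewhere in the open interval.

Such a root exists.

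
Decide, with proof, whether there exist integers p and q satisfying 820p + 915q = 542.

No such integers exist.

Any value of 820p + 915q is a multiple of gcd(820, 915) = 5.
However 542 leaves remainder 2 on division by 5.
Hence no integers p, q satisfy the equation.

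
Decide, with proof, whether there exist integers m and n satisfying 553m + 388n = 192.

553 and 388 are coprime, so 553m + 388n ranges over all of ℤ.
Dividing repeatedly: 553 = 1·388 + 165, 388 = 2·165 + 58, 165 = 2·58 + 49, 58 = 1·49 + 9, 49 = 5·9 + 4, 9 = 2·4 + 1, 4 = 4·1 + 0.
Unwinding: 1 = 9 − 2·4 = 9 − 2·(49 − 5·9) = −2·49 + 11·9 = −2·49 + 11·(58 − 1·49) = 11·58 − 13·49 = 11·58 − 13·(165 − 2·58) = −13·165 + 37·58 = −13·165 + 37·(388 − 2·165) = 37·388 − 87·165 = 37·388 − 87·(553 − 1·388) = −87·553 + 124·388, i.e. 553·(-87) + 388·124 = 1.
Scaling by 192 gives the particular solution (m, n) = (-16704, 23808).
Shifting by a multiple of (388, −553) keeps it a solution: m = -16704 + 44·388 = 368, n = 23808 − 44·553 = -524.
Indeed 553·368 + 388·(-524) = 203504 − 203312 = 192.

m = 368, n = -524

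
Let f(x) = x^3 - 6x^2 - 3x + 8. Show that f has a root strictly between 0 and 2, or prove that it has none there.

Yes, f has a root in the interval.

f(0) = 8 and f(2) = -14, which have opposite signs.
As a polynomial, f is continuous on every closed interval.
By the Intermediate Value Theorem f must vanish at some point of (0, 2).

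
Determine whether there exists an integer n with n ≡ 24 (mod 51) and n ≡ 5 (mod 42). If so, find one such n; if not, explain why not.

No, no such integer exists.

gcd(51, 42) = 3. If n ≡ 24 (mod 51) and n ≡ 5 (mod 42), then n ≡ 24 (mod 3) and n ≡ 5 (mod 3).
These are incompatible: 24 − 5 = 19 is not divisible by 3.
So no integer satisfies both congruences.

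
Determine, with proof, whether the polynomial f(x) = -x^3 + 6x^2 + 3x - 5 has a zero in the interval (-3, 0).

f(-3) = 67 and f(0) = -5, which have opposite signs.
f is continuous everywhere (it is a polynomial), in particular on [-3, 0].
By the Intermediate Value Theorem f must vanish at some point of (-3, 0).

Such a root exists.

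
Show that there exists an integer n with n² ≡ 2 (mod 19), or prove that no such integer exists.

No, no such integer exists.

Computing n² mod 19 for n = 0, 1, …, 9 (enough, by the symmetry n ↦ 19 − n) gives 0, 1, 4, 9, 16, 6, 17, 11, 7, 5.
The set of squares mod 19 is therefore {0, 1, 4, 5, 6, 7, 9, 11, 16, 17}, which does not contain 2.
Therefore n² ≡ 2 (mod 19) has no solution.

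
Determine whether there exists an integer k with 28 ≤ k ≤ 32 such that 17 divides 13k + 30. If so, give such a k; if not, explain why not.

For k = 28, 29, …, 32 the values of 13k + 30 modulo 17 are 3, 16, 12, 8, 4 respectively.
None is 0, so 17 never divides 13k + 30 on this range.

No, no such integer k in that range exists.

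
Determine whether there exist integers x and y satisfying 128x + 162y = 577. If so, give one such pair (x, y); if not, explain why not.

Any value of 128x + 162y is a multiple of gcd(128, 162) = 2.
But 577 = 2·288 + 1, so 2 ∤ 577.
So the equation is unsolvable over ℤ.

No, no such integers exist.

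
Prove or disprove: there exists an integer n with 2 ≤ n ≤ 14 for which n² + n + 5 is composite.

n = 10

At n = 10: 10² + 10 + 5 = 115 = 5·23, which is composite.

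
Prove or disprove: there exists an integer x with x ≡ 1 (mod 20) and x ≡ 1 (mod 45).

The moduli are not coprime: gcd(20, 45) = 5. Compatibility requires 5 ∣ (1 − 1) = 0, which holds, so solutions exist.
The smallest candidate x = 1 works directly: 1 ≡ 1 (mod 45).
Indeed 1 ≡ 1 (mod 20) and 1 ≡ 1 (mod 45).

x = 1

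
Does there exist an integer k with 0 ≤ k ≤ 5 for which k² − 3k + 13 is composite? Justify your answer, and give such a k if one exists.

No, no such integer k in that range exists.

The values for k = 0, 1, …, 5 are 13, 11, 11, 13, 17, 23, and each of these is prime.
So no value in the range makes the expression composite.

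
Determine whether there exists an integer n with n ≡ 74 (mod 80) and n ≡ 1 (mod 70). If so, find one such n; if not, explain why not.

No such integer exists.

Both moduli are multiples of 10 = gcd(80, 70), so any solution would satisfy n ≡ 74 and n ≡ 1 modulo 10 simultaneously.
But 74 mod 10 = 4 while 1 mod 10 = 1, a contradiction.
Therefore no such n exists.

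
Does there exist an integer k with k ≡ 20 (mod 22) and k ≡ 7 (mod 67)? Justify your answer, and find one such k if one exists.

Since 22 and 67 share no common factor, CRT says the pair of congruences has a solution (unique mod 1474).
Any solution of the first congruence is k = 20 + 22t; substituting into the second, 22t ≡ 7 − 20 ≡ 54 (mod 67).
Note 22·64 = 1408 ≡ 1 (mod 67) (as 1408 − 1 = 21·67), so 22⁻¹ ≡ 64.
Therefore t ≡ 64·54 = 3456 ≡ 39 (mod 67).
Taking t = 39 gives k = 20 + 22·39 = 878.
Verify: 878 = 39·22 + 20 and 878 = 13·67 + 7. ✓

k = 878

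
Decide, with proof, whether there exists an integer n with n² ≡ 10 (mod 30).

n = 20 works: 20² = 400, and 400 − 10 = 390 = 13·30.

n = 20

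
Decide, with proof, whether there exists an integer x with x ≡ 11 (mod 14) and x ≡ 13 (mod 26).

Here gcd(14, 26) = 2, and both 11 and 13 leave remainder 1 mod 2, so the system is consistent.
The integers ≡ 11 (mod 14) are 11, 25, 39, …; their remainders mod 26 are 11, 25, 13, so x = 39 is the first that is ≡ 13 (mod 26).
Verify: 39 = 2·14 + 11 and 39 = 1·26 + 13. ✓

x = 39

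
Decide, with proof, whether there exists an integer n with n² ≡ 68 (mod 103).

n = 45

Take n = 45. Then 45² = 2025 = 19·103 + 68, so 45² ≡ 68 (mod 103).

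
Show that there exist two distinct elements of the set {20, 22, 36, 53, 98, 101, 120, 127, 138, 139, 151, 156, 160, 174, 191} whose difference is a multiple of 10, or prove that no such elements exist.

Both 20 and 120 leave remainder 0 on division by 10; their difference 100 = 10·10 is a multiple of 10.

The pair (20, 120) works.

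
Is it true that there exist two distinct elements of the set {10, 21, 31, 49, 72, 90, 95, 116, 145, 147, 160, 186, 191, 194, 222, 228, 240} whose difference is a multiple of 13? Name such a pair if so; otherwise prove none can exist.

10 and 49 are such a pair.

Both 10 and 49 leave remainder 10 on division by 13; their difference 39 = 3·13 is a multiple of 13.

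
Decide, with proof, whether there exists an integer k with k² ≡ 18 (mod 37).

37 is prime, so by Euler's criterion 18 is a square mod 37 iff 18^((37−1)/2) = 18^18 ≡ 1 (mod 37).
Repeated squaring mod 37: 18^2 = 324 ≡ 28; 18^4 ≡ 28² = 784 ≡ 7; 18^8 ≡ 7² = 49 ≡ 12; 18^16 ≡ 12² = 144 ≡ 33.
Since 18 = 16 + 2, 18^18 ≡ 33 · 28; multiplying out mod 37: 33·28 = 924 ≡ 36. Thus 18^18 ≡ 36 ≡ −1 (mod 37).
The value −1 means 18 is a non-residue modulo 37, so k² ≡ 18 (mod 37) is impossible.

No, no such integer exists.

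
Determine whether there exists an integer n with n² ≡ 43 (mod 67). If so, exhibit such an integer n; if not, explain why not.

67 is prime, so by Euler's criterion 43 is a square mod 67 iff 43^((67−1)/2) = 43^33 ≡ 1 (mod 67).
Squaring successively (mod 67): 43^2 = 1849 ≡ 40; 43^4 ≡ 40² = 1600 ≡ 59; 43^8 ≡ 59² = 3481 ≡ 64; 43^16 ≡ 64² = 4096 ≡ 9; 43^32 ≡ 9² = 81 ≡ 14.
Since 33 = 32 + 1, 43^33 ≡ 14 · 43; multiplying out mod 67: 14·43 = 602 ≡ 66. Thus 43^33 ≡ 66 ≡ −1 (mod 67).
The value −1 means 43 is a non-residue modulo 67, so n² ≡ 43 (mod 67) is impossible.

No, no such integer exists.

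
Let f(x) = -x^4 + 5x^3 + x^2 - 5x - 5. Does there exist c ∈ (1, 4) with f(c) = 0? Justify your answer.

Yes, f has a root in the interval.

f(1) = -5 and f(4) = 55, which have opposite signs.
As a polynomial, f is continuous on every closed interval.
By the Intermediate Value Theorem, f takes the value 0 somewhere in the open interval.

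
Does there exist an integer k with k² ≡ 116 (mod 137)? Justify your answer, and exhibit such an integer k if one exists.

No, no such integer exists.

Apply Euler's criterion with the prime 137: 116 is a quadratic residue iff 116^68 ≡ 1 (mod 137), and a non-residue iff it is ≡ −1.
Repeated squaring mod 137: 116^2 = 13456 ≡ 30; 116^4 ≡ 30² = 900 ≡ 78; 116^8 ≡ 78² = 6084 ≡ 56; 116^16 ≡ 56² = 3136 ≡ 122; 116^32 ≡ 122² = 14884 ≡ 88; 116^64 ≡ 88² = 7744 ≡ 72.
Since 68 = 64 + 4, 116^68 ≡ 72 · 78; multiplying out mod 137: 72·78 = 5616 ≡ 136. Thus 116^68 ≡ 136 ≡ −1 (mod 137).
By Euler's criterion 116 is a quadratic non-residue mod 137: no k satisfies k² ≡ 116 (mod 137).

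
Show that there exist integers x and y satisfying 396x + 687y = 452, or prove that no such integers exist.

gcd(396, 687) = 3, so every integer of the form 396x + 687y is a multiple of 3.
But 452 is not a multiple of 3 (it leaves remainder 2).
Therefore 396x + 687y = 452 has no solution in integers.

There are no such integers.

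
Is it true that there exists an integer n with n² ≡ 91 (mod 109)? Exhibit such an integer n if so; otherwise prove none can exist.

No such integer exists.

109 is prime, so by Euler's criterion 91 is a square mod 109 iff 91^((109−1)/2) = 91^54 ≡ 1 (mod 109).
Repeated squaring mod 109: 91^2 = 8281 ≡ 106; 91^4 ≡ 106² = 11236 ≡ 9; 91^8 ≡ 9² = 81 ≡ 81; 91^16 ≡ 81² = 6561 ≡ 21; 91^32 ≡ 21² = 441 ≡ 5.
Since 54 = 32 + 16 + 4 + 2, 91^54 ≡ 5 · 21 · 9 · 106; multiplying out mod 109: 5·21 = 105 ≡ 105, then 105·9 = 945 ≡ 73, then 73·106 = 7738 ≡ 108. Thus 91^54 ≡ 108 ≡ −1 (mod 109).
By Euler's criterion 91 is a quadratic non-residue mod 109: no n satisfies n² ≡ 91 (mod 109).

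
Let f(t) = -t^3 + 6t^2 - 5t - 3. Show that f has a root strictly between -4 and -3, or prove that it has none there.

f has no root in that interval.

The endpoint values f(-4) = 177 and f(-3) = 93 are both positive. Claim: f(t) > 0 for every t in (-4, -3).
Substitute t = -3 − u, where 0 < u < 1 on the interval. Expanding, f(-3 − u) = u^3 + 15u^2 + 68u + 93.
The nonzero coefficients here are all positive, so for u > 0 every term is positive (or zero), and the constant term 93 is strictly positive.
So f is strictly positive on (-4, -3); no root exists in the interval.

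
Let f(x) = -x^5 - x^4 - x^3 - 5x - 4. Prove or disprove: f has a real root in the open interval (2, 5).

The endpoint values f(2) = -70 and f(5) = -3904 are both negative. Claim: f(x) < 0 for every x in (2, 5).
Shift to the endpoint 2: with x = 2 + u (0 < u < 3), one computes f(2 + u) = -u^5 - 11u^4 - 49u^3 - 110u^2 - 129u - 70.
The nonzero coefficients here are all negative, so for u > 0 every term is negative (or zero), and the constant term -70 is strictly negative.
Therefore f(x) < 0 throughout (2, 5), and f has no zero there.

No such root exists.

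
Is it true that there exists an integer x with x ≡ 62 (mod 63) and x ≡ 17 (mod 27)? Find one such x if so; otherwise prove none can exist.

x = 125

Here gcd(63, 27) = 9, and both 62 and 17 leave remainder 8 mod 9, so the system is consistent.
List candidates x ≡ 62 (mod 63): 62, 125. Modulo 27 these are 8, 17; 125 gives 17 as required.
Check: 125 mod 63 = 62, 125 mod 27 = 17. ✓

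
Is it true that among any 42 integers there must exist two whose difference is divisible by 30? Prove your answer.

True.

Each integer lies in one of the 30 residue classes modulo 30.
Since 42 > 30, two of the 42 integers must share a residue class by the pigeonhole principle; call them a and b.
Equal remainders mean a − b ≡ 0 (mod 30), so 30 divides their difference.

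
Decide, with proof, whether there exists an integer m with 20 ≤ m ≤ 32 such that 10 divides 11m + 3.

For m = 20, 21, …, 26 the values 223, 234, 245, 256, 267, 278, 289 are not multiples of 10. Try m = 27: 11·27 + 3 = 300 = 30·10, which is divisible by 10.

m = 27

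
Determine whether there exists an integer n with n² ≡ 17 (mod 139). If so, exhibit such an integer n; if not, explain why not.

139 is prime, so by Euler's criterion 17 is a square mod 139 iff 17^((139−1)/2) = 17^69 ≡ 1 (mod 139).
Squaring successively (mod 139): 17^2 = 289 ≡ 11; 17^4 ≡ 11² = 121 ≡ 121; 17^8 ≡ 121² = 14641 ≡ 46; 17^16 ≡ 46² = 2116 ≡ 31; 17^32 ≡ 31² = 961 ≡ 127; 17^64 ≡ 127² = 16129 ≡ 5.
Since 69 = 64 + 4 + 1, 17^69 ≡ 5 · 121 · 17; multiplying out mod 139: 5·121 = 605 ≡ 49, then 49·17 = 833 ≡ 138. Thus 17^69 ≡ 138 ≡ −1 (mod 139).
The value −1 means 17 is a non-residue modulo 139, so n² ≡ 17 (mod 139) is impossible.

No, no such integer exists.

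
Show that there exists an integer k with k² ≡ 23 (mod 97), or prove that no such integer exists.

There is no such integer.

Apply Euler's criterion with the prime 97: 23 is a quadratic residue iff 23^48 ≡ 1 (mod 97), and a non-residue iff it is ≡ −1.
Squaring successively (mod 97): 23^2 = 529 ≡ 44; 23^4 ≡ 44² = 1936 ≡ 93; 23^8 ≡ 93² = 8649 ≡ 16; 23^16 ≡ 16² = 256 ≡ 62; 23^32 ≡ 62² = 3844 ≡ 61.
Since 48 = 32 + 16, 23^48 ≡ 61 · 62; multiplying out mod 97: 61·62 = 3782 ≡ 96. Thus 23^48 ≡ 96 ≡ −1 (mod 97).
By Euler's criterion 23 is a quadratic non-residue mod 97: no k satisfies k² ≡ 23 (mod 97).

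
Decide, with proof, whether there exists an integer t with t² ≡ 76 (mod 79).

t = 32

t = 32 works: 32² = 1024, and 1024 − 76 = 948 = 12·79.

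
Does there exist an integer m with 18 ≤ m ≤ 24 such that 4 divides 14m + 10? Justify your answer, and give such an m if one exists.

m = 19

m = 19 works, since 14·19 + 10 = 276 = 69·4.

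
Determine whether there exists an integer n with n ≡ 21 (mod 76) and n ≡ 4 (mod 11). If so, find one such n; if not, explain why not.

The moduli 76 and 11 are coprime, so by the Chinese Remainder Theorem a unique solution modulo 836 exists.
Write n = 21 + 76t and require 21 + 76t ≡ 4 (mod 11), i.e. 76t ≡ 5 (mod 11).
76 ≡ 10 (mod 11), so this reads 10t ≡ 5 (mod 11). Invert 10 mod 11 by the Euclidean algorithm: 11 = 1·10 + 1, 10 = 10·1 + 0; back-substituting, 1 = 11 − 1·10. Hence 10·(-1) ≡ 1, so 10⁻¹ ≡ -1 ≡ 10 (mod 11).
Multiplying by 10: t ≡ 10·5 = 50 ≡ 6 (mod 11).
Taking t = 6 gives n = 21 + 76·6 = 477.
Verify: 477 = 6·76 + 21 and 477 = 43·11 + 4. ✓

n = 477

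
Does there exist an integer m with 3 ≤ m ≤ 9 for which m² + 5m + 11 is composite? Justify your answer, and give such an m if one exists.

At m = 7: 7² + 5·7 + 11 = 95 = 5·19, which is composite.

m = 7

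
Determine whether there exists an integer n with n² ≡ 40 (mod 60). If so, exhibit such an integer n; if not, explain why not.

n = 40

n = 40 works: 40² = 1600, and 1600 − 40 = 1560 = 26·60.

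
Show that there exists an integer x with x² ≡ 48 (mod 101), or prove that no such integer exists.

No such integer exists.

101 is prime, so by Euler's criterion 48 is a square mod 101 iff 48^((101−1)/2) = 48^50 ≡ 1 (mod 101).
Squaring successively (mod 101): 48^2 = 2304 ≡ 82; 48^4 ≡ 82² = 6724 ≡ 58; 48^8 ≡ 58² = 3364 ≡ 31; 48^16 ≡ 31² = 961 ≡ 52; 48^32 ≡ 52² = 2704 ≡ 78.
Since 50 = 32 + 16 + 2, 48^50 ≡ 78 · 52 · 82; multiplying out mod 101: 78·52 = 4056 ≡ 16, then 16·82 = 1312 ≡ 100. Thus 48^50 ≡ 100 ≡ −1 (mod 101).
By Euler's criterion 48 is a quadratic non-residue mod 101: no x satisfies x² ≡ 48 (mod 101).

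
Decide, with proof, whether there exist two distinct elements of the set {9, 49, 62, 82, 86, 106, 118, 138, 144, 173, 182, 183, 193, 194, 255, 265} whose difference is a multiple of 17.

Reduce each element modulo 17: 9↦9, 49↦15, 62↦11, 82↦14, 86↦1, 106↦4, 118↦16, 138↦2, 144↦8, 173↦3, 182↦12, 183↦13, 193↦6, 194↦7, 255↦0, 265↦10.
These 16 residues are pairwise different, hence no difference of two elements is divisible by 17.

No such pair exists.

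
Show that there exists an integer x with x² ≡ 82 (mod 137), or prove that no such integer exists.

No such integer exists.

Apply Euler's criterion with the prime 137: 82 is a quadratic residue iff 82^68 ≡ 1 (mod 137), and a non-residue iff it is ≡ −1.
Squaring successively (mod 137): 82^2 = 6724 ≡ 11; 82^4 ≡ 11² = 121 ≡ 121; 82^8 ≡ 121² = 14641 ≡ 119; 82^16 ≡ 119² = 14161 ≡ 50; 82^32 ≡ 50² = 2500 ≡ 34; 82^64 ≡ 34² = 1156 ≡ 60.
Since 68 = 64 + 4, 82^68 ≡ 60 · 121; multiplying out mod 137: 60·121 = 7260 ≡ 136. Thus 82^68 ≡ 136 ≡ −1 (mod 137).
The value −1 means 82 is a non-residue modulo 137, so x² ≡ 82 (mod 137) is impossible.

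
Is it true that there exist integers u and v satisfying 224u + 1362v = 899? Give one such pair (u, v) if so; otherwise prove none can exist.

No, no such integers exist.

Both 224 and 1362 are divisible by gcd(224, 1362) = 2, hence so is any combination 224u + 1362v.
However 899 leaves remainder 1 on division by 2.
Hence no integers u, v satisfy the equation.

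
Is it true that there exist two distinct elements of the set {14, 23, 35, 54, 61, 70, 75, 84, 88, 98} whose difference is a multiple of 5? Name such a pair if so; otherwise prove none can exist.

14 mod 5 = 4 and 54 mod 5 = 4, so 54 − 14 = 40 = 8·5.

The pair (14, 54) works.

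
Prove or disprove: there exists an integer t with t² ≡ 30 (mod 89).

No, no such integer exists.

89 is prime, so by Euler's criterion 30 is a square mod 89 iff 30^((89−1)/2) = 30^44 ≡ 1 (mod 89).
Repeated squaring mod 89: 30^2 = 900 ≡ 10; 30^4 ≡ 10² = 100 ≡ 11; 30^8 ≡ 11² = 121 ≡ 32; 30^16 ≡ 32² = 1024 ≡ 45; 30^32 ≡ 45² = 2025 ≡ 67.
Since 44 = 32 + 8 + 4, 30^44 ≡ 67 · 32 · 11; multiplying out mod 89: 67·32 = 2144 ≡ 8, then 8·11 = 88 ≡ 88. Thus 30^44 ≡ 88 ≡ −1 (mod 89).
The value −1 means 30 is a non-residue modulo 89, so t² ≡ 30 (mod 89) is impossible.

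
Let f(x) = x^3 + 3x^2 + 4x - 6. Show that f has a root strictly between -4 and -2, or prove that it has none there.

Evaluate at the endpoints: f(-4) = -38, f(-2) = -10 — same sign (negative).
The derivative f'(x) = 3x^2 + 6x + 4 is a quadratic with discriminant 6² − 4·3·4 = -12 < 0; it never vanishes, so it is always positive (sign of the leading coefficient).
So f is strictly increasing; between -4 and -2 its values lie between f(-4) = -38 and f(-2) = -10, all negative. Therefore f has no root in (-4, -2).

No.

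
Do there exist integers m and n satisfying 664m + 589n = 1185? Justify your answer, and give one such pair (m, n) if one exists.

Since gcd(664, 589) = 1, every integer is an integer combination of 664 and 589.
Run the Euclidean algorithm on 664 and 589: 664 = 1·589 + 75, 589 = 7·75 + 64, 75 = 1·64 + 11, 64 = 5·11 + 9, 11 = 1·9 + 2, 9 = 4·2 + 1, 2 = 2·1 + 0.
Unwinding: 1 = 9 − 4·2 = 9 − 4·(11 − 1·9) = −4·11 + 5·9 = −4·11 + 5·(64 − 5·11) = 5·64 − 29·11 = 5·64 − 29·(75 − 1·64) = −29·75 + 34·64 = −29·75 + 34·(589 − 7·75) = 34·589 − 267·75 = 34·589 − 267·(664 − 1·589) = −267·664 + 301·589, i.e. 664·(-267) + 589·301 = 1.
Multiplying through by 1185: m = (-267)·1185 = -316395, n = 301·1185 = 356685 is a solution.
The general solution is m = -316395 + 589k, n = 356685 − 664k; taking k = 538 gives the smaller pair m = 487, n = -547.
Indeed 664·487 + 589·(-547) = 323368 − 322183 = 1185.

m = 487, n = -547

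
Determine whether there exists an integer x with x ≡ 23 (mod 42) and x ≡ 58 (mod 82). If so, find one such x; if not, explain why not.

No, no such integer exists.

gcd(42, 82) = 2. If x ≡ 23 (mod 42) and x ≡ 58 (mod 82), then x ≡ 23 (mod 2) and x ≡ 58 (mod 2).
But 23 mod 2 = 1 while 58 mod 2 = 0, a contradiction.
Hence the system has no solution.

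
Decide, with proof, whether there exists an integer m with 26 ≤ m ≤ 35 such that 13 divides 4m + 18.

Scanning upward from m = 26 gives 122, 126, none divisible by 13. Try m = 28: 4·28 + 18 = 130 = 10·13, which is divisible by 13.

m = 28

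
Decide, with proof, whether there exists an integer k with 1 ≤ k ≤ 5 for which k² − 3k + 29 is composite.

k = 5

At k = 5: 5² − 3·5 + 29 = 39 = 3·13, which is composite.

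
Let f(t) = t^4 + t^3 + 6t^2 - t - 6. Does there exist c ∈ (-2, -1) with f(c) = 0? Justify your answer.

f has no root in that interval.

The endpoint values f(-2) = 28 and f(-1) = 1 are both positive. Claim: f(t) > 0 for every t in (-2, -1).
Shift to the endpoint -1: with t = -1 − u (0 < u < 1), one computes f(-1 − u) = u^4 + 3u^3 + 9u^2 + 14u + 1.
All 5 nonzero coefficients of this polynomial in u are positive; hence for u > 0 the value is a sum of positive terms (the constant 1 among them).
So f is strictly positive on (-2, -1); no root exists in the interval.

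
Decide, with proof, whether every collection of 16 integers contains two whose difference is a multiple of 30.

Take the 16 consecutive integers 143, 144, …, 158: their residues mod 30 are all distinct because 16 ≤ 30.
No two share a residue, so no pair has difference divisible by 30; the claim fails for this set.

No; for instance {143, 144, 145, 146, 147, 148, 149, 150, 151, 152, 153, 154, 155, 156, 157, 158} is a counterexample.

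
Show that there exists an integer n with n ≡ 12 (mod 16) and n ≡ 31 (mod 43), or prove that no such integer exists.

n = 332

gcd(16, 43) = 1, so the Chinese Remainder Theorem guarantees exactly one residue class mod 688 satisfying both.
Write n = 12 + 16t and require 12 + 16t ≡ 31 (mod 43), i.e. 16t ≡ 19 (mod 43).
To invert 16 modulo 43: 43 = 2·16 + 11, 16 = 1·11 + 5, 11 = 2·5 + 1, 5 = 5·1 + 0, and unwinding, 1 = 11 − 2·5 = 11 − 2·(16 − 1·11) = −2·16 + 3·11 = −2·16 + 3·(43 − 2·16) = 3·43 − 8·16. Thus 16⁻¹ ≡ -8 ≡ 35 (mod 43).
Multiplying by 35: t ≡ 35·19 = 665 ≡ 20 (mod 43).
With t = 20: n = 12 + 16·20 = 332.
Check: 332 mod 16 = 12, 332 mod 43 = 31. ✓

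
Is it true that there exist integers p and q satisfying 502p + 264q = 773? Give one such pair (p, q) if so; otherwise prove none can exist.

There are no such integers.

Both 502 and 264 are divisible by gcd(502, 264) = 2, hence so is any combination 502p + 264q.
However 773 leaves remainder 1 on division by 2.
Therefore 502p + 264q = 773 has no solution in integers.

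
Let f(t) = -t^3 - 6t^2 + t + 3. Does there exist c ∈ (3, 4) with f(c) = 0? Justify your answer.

f(3) = -75 and f(4) = -153, both negative, so a sign-change argument is unavailable; we show f keeps this sign on the whole interval.
Shift to the endpoint 3: with t = 3 + u (0 < u < 1), one computes f(3 + u) = -u^3 - 15u^2 - 62u - 75.
All 4 nonzero coefficients of this polynomial in u are negative; hence for u > 0 the value is a sum of negative terms (the constant -75 among them).
Therefore f(t) < 0 throughout (3, 4), and f has no zero there.

No.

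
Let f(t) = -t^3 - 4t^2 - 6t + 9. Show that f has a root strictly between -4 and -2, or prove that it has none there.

No.

f(-4) = 33 and f(-2) = 13, both positive.
The derivative f'(t) = -3t^2 - 8t - 6 is a quadratic with discriminant (-8)² − 4·(-3)·(-6) = -8 < 0; it never vanishes, so it is always negative (sign of the leading coefficient).
So f is strictly decreasing; between -4 and -2 its values lie between f(-4) = 33 and f(-2) = 13, all positive. Therefore f has no root in (-4, -2).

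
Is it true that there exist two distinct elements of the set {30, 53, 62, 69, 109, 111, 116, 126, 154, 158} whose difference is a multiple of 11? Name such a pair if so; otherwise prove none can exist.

Reduce each element modulo 11: 30↦8, 53↦9, 62↦7, 69↦3, 109↦10, 111↦1, 116↦6, 126↦5, 154↦0, 158↦4.
All 10 residues are distinct, so no two elements differ by a multiple of 11.

No, no such pair exists.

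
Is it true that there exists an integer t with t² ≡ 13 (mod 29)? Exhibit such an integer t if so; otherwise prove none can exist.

t = 19

t = 19 works: 19² = 361, and 361 − 13 = 348 = 12·29.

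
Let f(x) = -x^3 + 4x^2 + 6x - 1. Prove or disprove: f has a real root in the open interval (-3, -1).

Yes, f has a root in the interval.

f(-3) = 44 and f(-1) = -2, which have opposite signs.
Since f is a polynomial it is continuous on [-3, -1].
By the Intermediate Value Theorem, f takes the value 0 somewhere in the open interval.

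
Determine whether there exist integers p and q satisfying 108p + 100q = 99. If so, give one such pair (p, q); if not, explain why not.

Both 108 and 100 are divisible by gcd(108, 100) = 4, hence so is any combination 108p + 100q.
However 99 leaves remainder 3 on division by 4.
Therefore 108p + 100q = 99 has no solution in integers.

There are no such integers.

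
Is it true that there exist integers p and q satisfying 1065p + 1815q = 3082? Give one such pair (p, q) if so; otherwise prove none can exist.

Both 1065 and 1815 are divisible by gcd(1065, 1815) = 15, hence so is any combination 1065p + 1815q.
But 3082 is not a multiple of 15 (it leaves remainder 7).
Therefore 1065p + 1815q = 3082 has no solution in integers.

There are no such integers.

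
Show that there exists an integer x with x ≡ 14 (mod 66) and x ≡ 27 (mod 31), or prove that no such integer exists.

The moduli 66 and 31 are coprime, so by the Chinese Remainder Theorem a unique solution modulo 2046 exists.
Write x = 14 + 66t and require 14 + 66t ≡ 27 (mod 31), i.e. 66t ≡ 13 (mod 31).
66 ≡ 4 (mod 31), so this reads 4t ≡ 13 (mod 31). Since 4·8 = 32 = 1·31 + 1, the inverse of 4 mod 31 is 8.
Therefore t ≡ 8·13 = 104 ≡ 11 (mod 31).
Taking t = 11 gives x = 14 + 66·11 = 740.
Verify: 740 = 11·66 + 14 and 740 = 23·31 + 27. ✓

x = 740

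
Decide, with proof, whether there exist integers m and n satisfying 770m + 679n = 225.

No such integers exist.

Both 770 and 679 are divisible by gcd(770, 679) = 7, hence so is any combination 770m + 679n.
But 225 = 7·32 + 1, so 7 ∤ 225.
Therefore 770m + 679n = 225 has no solution in integers.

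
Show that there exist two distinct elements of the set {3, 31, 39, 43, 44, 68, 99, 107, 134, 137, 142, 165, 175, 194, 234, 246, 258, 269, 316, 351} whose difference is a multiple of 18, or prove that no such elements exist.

Reduce each element mod 18: 3↦3, 31↦13, 39↦3, 43↦7, 44↦8, 68↦14, 99↦9, 107↦17, 134↦8, 137↦11, 142↦16, 165↦3, 175↦13, 194↦14, 234↦0, 246↦12, 258↦6, 269↦17, 316↦10, 351↦9. The residue 3 repeats (at 3 and 39), and 39 − 3 = 36 = 2·18.

Yes: 3 and 39.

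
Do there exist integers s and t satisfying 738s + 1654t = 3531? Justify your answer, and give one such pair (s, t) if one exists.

Both 738 and 1654 are divisible by gcd(738, 1654) = 2, hence so is any combination 738s + 1654t.
But 3531 is not a multiple of 2 (it leaves remainder 1).
Therefore 738s + 1654t = 3531 has no solution in integers.

No such integers exist.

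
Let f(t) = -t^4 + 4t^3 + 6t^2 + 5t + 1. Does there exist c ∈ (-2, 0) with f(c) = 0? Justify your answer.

Such a root exists.

f(-2) = -33 and f(0) = 1, which have opposite signs.
As a polynomial, f is continuous on every closed interval.
So by the Intermediate Value Theorem there is a c strictly between -2 and 0 with f(c) = 0.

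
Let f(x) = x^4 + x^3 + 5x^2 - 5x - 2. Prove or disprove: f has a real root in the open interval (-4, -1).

No such root exists.

f(-4) = 290 and f(-1) = 8, both positive, so a sign-change argument is unavailable; we show f keeps this sign on the whole interval.
Substitute x = -1 − u, where 0 < u < 3 on the interval. Expanding, f(-1 − u) = u^4 + 3u^3 + 8u^2 + 16u + 8.
All 5 nonzero coefficients of this polynomial in u are positive; hence for u > 0 the value is a sum of positive terms (the constant 8 among them).
Therefore f(x) > 0 throughout (-4, -1), and f has no zero there.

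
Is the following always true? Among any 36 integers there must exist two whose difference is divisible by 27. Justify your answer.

Yes, this is always true.

There are exactly 27 possible remainders on division by 27.
Since 36 > 27, two of the 36 integers must share a residue class by the pigeonhole principle; call them a and b.
Then a ≡ b (mod 27), i.e. 27 ∣ (a − b).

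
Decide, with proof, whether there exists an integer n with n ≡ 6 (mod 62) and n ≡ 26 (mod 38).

Here gcd(62, 38) = 2, and both 6 and 26 leave remainder 0 mod 2, so the system is consistent.
List candidates n ≡ 6 (mod 62): 6, 68, 130, 192, 254. Modulo 38 these are 6, 30, 16, 2, 26; 254 gives 26 as required.
Check: 254 mod 62 = 6, 254 mod 38 = 26. ✓

n = 254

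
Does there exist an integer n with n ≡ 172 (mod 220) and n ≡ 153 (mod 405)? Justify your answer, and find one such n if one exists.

There is no such integer.

Both moduli are multiples of 5 = gcd(220, 405), so any solution would satisfy n ≡ 172 and n ≡ 153 modulo 5 simultaneously.
But 172 mod 5 = 2 while 153 mod 5 = 3, a contradiction.
Hence the system has no solution.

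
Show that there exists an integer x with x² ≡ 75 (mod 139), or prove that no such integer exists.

There is no such integer.

139 is prime, so by Euler's criterion 75 is a square mod 139 iff 75^((139−1)/2) = 75^69 ≡ 1 (mod 139).
Squaring successively (mod 139): 75^2 = 5625 ≡ 65; 75^4 ≡ 65² = 4225 ≡ 55; 75^8 ≡ 55² = 3025 ≡ 106; 75^16 ≡ 106² = 11236 ≡ 116; 75^32 ≡ 116² = 13456 ≡ 112; 75^64 ≡ 112² = 12544 ≡ 34.
Since 69 = 64 + 4 + 1, 75^69 ≡ 34 · 55 · 75; multiplying out mod 139: 34·55 = 1870 ≡ 63, then 63·75 = 4725 ≡ 138. Thus 75^69 ≡ 138 ≡ −1 (mod 139).
By Euler's criterion 75 is a quadratic non-residue mod 139: no x satisfies x² ≡ 75 (mod 139).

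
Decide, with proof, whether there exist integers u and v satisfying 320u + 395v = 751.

There are no such integers.

gcd(320, 395) = 5, so every integer of the form 320u + 395v is a multiple of 5.
However 751 leaves remainder 1 on division by 5.
So the equation is unsolvable over ℤ.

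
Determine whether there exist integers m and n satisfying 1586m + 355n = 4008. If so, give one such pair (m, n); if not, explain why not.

m = 238, n = -1052

1586 and 355 are coprime, so 1586m + 355n ranges over all of ℤ.
Euclidean algorithm: 1586 = 4·355 + 166, 355 = 2·166 + 23, 166 = 7·23 + 5, 23 = 4·5 + 3, 5 = 1·3 + 2, 3 = 1·2 + 1, 2 = 2·1 + 0.
Working back up the chain: 1 = 3 − 1·2 = 3 − (5 − 1·3) = −5 + 2·3 = −5 + 2·(23 − 4·5) = 2·23 − 9·5 = 2·23 − 9·(166 − 7·23) = −9·166 + 65·23 = −9·166 + 65·(355 − 2·166) = 65·355 − 139·166 = 65·355 − 139·(1586 − 4·355) = −139·1586 + 621·355. So 1586·(-139) + 355·621 = 1.
Scaling by 4008 gives the particular solution (m, n) = (-557112, 2488968).
Adding 1570·355 to m and subtracting 1570·1586 from n gives the tidier solution (238, -1052).
Check: 1586·238 + 355·(-1052) = 377468 − 373460 = 4008. ✓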